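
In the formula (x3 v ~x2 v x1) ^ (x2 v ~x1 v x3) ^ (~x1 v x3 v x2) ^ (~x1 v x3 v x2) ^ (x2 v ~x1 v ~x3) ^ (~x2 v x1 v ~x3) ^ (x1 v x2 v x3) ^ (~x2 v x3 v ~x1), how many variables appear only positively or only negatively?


A pure literal appears in only one polarity across all clauses.
No pure literals found.
Count = 0.

0


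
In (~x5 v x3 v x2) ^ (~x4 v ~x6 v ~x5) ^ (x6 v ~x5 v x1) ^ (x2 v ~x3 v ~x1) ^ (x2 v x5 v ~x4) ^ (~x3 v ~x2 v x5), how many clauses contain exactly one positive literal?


A definite clause has exactly one positive literal.
Clause 1: 2 positive -> not definite
Clause 2: 0 positive -> not definite
Clause 3: 2 positive -> not definite
Clause 4: 1 positive -> definite
Clause 5: 2 positive -> not definite
Clause 6: 1 positive -> definite
Definite clause count = 2.

2


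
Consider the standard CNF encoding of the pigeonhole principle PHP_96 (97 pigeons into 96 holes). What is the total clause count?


The PHP encoding has two parts:
1) At-least-one-hole clauses: 97 (one per pigeon, each with 96 literals).
2) At-most-one-pigeon-per-hole clauses: 96 holes * C(97,2) = 96 * 4656 = 446976.
Total clauses = 97 + 446976 = 447073.

447073


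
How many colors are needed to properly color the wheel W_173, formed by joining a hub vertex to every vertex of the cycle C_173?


W_173 consists of the cycle C_173 together with a hub vertex adjacent to every cycle vertex.
The cycle C_173 needs 3 colors (odd cycle -> 3).
The hub is adjacent to every cycle vertex, so it must receive a new color distinct from all of them.
Chromatic number = 3 + 1 = 4.

4


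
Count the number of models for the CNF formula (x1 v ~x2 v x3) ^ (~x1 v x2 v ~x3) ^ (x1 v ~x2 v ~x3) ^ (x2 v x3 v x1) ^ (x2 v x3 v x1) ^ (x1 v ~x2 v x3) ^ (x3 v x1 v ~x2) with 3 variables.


Enumerate all 8 truth assignments over 3 variables.
Test each against every clause.
Satisfying assignments found: 4.

4


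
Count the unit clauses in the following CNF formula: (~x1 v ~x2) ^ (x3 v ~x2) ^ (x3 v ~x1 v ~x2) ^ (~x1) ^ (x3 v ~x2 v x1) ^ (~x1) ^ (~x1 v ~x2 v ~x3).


A unit clause contains exactly one literal.
Unit clauses found: (~x1), (~x1).
Count = 2.

2


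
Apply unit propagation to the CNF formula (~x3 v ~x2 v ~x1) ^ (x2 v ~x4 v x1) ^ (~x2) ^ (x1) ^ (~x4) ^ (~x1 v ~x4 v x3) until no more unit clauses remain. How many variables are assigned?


Unit propagation repeatedly assigns the literal in any unit clause, then simplifies.
Assignments in order: x2 = F, x1 = T, x4 = F.
No further unit clauses remain.
Total variables assigned = 3.

3


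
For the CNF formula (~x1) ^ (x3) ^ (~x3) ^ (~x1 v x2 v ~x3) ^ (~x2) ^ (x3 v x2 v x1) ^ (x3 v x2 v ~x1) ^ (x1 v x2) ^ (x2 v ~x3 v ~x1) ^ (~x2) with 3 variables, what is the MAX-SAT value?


Enumerate all 8 truth assignments.
For each, count how many of the 10 clauses are satisfied.
The formula is not fully satisfiable, so the maximum is below 10.
Maximum simultaneously satisfiable clauses = 8.

8


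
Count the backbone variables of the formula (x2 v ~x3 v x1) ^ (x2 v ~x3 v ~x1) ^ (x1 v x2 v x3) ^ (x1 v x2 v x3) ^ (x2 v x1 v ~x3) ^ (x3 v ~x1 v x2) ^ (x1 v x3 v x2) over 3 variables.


Find all satisfying assignments: 4 model(s).
Check which variables have the same value in every model.
Fixed variables: x2=T.
Backbone size = 1.

1


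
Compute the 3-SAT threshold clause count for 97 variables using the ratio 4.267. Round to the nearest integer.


The 3-SAT phase transition occurs at approximately 4.267 clauses per variable.
m = 4.267 * 97 = 413.899.
Rounded to nearest integer: 414.

414


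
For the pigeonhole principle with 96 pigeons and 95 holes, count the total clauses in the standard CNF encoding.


The PHP encoding has two parts:
1) At-least-one-hole clauses: 96 (one per pigeon, each with 95 literals).
2) At-most-one-pigeon-per-hole clauses: 95 holes * C(96,2) = 95 * 4560 = 433200.
Total clauses = 96 + 433200 = 433296.

433296


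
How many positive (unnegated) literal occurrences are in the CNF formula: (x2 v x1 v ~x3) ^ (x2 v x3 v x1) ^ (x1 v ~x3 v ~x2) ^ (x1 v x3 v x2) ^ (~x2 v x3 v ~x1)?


Scan each clause for unnegated literals.
Clause 1: 2 positive; Clause 2: 3 positive; Clause 3: 1 positive; Clause 4: 3 positive; Clause 5: 1 positive.
Total positive literal occurrences = 10.

10


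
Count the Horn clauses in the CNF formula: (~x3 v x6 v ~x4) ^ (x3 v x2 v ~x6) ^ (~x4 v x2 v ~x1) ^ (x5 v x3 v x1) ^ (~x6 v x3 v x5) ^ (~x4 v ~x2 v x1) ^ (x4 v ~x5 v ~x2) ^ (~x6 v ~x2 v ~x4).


A Horn clause has at most one positive literal.
Clause 1: 1 positive lit(s) -> Horn
Clause 2: 2 positive lit(s) -> not Horn
Clause 3: 1 positive lit(s) -> Horn
Clause 4: 3 positive lit(s) -> not Horn
Clause 5: 2 positive lit(s) -> not Horn
Clause 6: 1 positive lit(s) -> Horn
Clause 7: 1 positive lit(s) -> Horn
Clause 8: 0 positive lit(s) -> Horn
Total Horn clauses = 5.

5


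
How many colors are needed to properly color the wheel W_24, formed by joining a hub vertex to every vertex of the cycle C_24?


W_24 consists of the cycle C_24 together with a hub vertex adjacent to every cycle vertex.
The cycle C_24 needs 2 colors (even cycle -> 2).
The hub is adjacent to every cycle vertex, so it must receive a new color distinct from all of them.
Chromatic number = 2 + 1 = 3.

3


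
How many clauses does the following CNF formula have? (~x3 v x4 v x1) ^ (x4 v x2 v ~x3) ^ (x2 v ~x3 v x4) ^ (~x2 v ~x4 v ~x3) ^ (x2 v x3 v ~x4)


Each group enclosed in parentheses joined by ^ is one clause.
Counting the conjuncts: 5 clauses.

5


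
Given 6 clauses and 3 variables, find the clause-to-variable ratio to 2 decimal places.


Clause-to-variable ratio = clauses / variables.
6 / 3 = 2.0.

2.0


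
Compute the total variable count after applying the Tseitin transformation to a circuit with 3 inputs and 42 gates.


The Tseitin transformation introduces one auxiliary variable per gate.
Total variables = inputs + gates = 3 + 42 = 45.

45


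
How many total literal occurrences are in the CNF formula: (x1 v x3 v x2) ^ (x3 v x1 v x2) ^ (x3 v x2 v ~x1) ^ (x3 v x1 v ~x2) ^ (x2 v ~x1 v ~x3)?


Clause lengths: 3, 3, 3, 3, 3.
Sum = 3 + 3 + 3 + 3 + 3 = 15.

15


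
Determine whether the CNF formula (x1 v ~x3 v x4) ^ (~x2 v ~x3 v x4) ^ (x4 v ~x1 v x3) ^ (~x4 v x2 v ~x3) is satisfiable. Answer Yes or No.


Check all 16 possible truth assignments.
Number of satisfying assignments found: 9.
The formula is satisfiable.

Yes


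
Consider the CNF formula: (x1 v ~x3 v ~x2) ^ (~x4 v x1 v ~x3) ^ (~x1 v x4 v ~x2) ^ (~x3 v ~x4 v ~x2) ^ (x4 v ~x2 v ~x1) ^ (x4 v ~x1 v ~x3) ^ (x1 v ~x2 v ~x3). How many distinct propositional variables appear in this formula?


Identify each distinct variable in the formula.
Variables found: x1, x2, x3, x4.
Total distinct variables = 4.

4


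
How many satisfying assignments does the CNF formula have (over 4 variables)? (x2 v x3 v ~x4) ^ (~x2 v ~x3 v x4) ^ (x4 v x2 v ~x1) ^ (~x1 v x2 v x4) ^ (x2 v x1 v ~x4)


Enumerate all 16 truth assignments over 4 variables.
Test each against every clause.
Satisfying assignments found: 9.

9


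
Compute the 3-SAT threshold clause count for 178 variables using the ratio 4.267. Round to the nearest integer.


The 3-SAT phase transition occurs at approximately 4.267 clauses per variable.
m = 4.267 * 178 = 759.526.
Rounded to nearest integer: 760.

760


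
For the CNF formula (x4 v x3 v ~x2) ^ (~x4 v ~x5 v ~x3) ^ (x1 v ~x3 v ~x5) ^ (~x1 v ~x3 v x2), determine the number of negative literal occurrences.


Scan each clause for negated literals.
Clause 1: 1 negative; Clause 2: 3 negative; Clause 3: 2 negative; Clause 4: 2 negative.
Total negative literal occurrences = 8.

8


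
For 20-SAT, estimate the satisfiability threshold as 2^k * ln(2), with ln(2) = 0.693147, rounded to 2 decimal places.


Using the asymptotic formula: threshold ~ 2^k * ln(2).
2^20 = 1048576.
1048576 * 0.693147 = 726817.31.

726817.31


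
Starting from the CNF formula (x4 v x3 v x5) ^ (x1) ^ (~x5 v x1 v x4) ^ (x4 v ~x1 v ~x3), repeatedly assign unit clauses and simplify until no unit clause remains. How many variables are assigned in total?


Unit propagation repeatedly assigns the literal in any unit clause, then simplifies.
Assignments in order: x1 = T.
No further unit clauses remain.
Total variables assigned = 1.

1


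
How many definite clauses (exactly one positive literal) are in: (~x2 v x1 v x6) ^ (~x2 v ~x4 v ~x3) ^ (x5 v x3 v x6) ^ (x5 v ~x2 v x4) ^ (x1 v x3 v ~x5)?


A definite clause has exactly one positive literal.
Clause 1: 2 positive -> not definite
Clause 2: 0 positive -> not definite
Clause 3: 3 positive -> not definite
Clause 4: 2 positive -> not definite
Clause 5: 2 positive -> not definite
Definite clause count = 0.

0


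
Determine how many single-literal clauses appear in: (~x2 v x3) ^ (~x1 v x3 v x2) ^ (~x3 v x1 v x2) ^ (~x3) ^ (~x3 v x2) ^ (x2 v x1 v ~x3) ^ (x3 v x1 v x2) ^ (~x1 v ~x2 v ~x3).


A unit clause contains exactly one literal.
Unit clauses found: (~x3).
Count = 1.

1


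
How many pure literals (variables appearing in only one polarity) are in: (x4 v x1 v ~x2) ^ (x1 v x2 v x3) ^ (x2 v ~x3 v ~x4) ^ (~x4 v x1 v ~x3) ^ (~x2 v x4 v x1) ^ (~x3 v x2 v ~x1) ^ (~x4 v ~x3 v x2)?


A pure literal appears in only one polarity across all clauses.
No pure literals found.
Count = 0.

0


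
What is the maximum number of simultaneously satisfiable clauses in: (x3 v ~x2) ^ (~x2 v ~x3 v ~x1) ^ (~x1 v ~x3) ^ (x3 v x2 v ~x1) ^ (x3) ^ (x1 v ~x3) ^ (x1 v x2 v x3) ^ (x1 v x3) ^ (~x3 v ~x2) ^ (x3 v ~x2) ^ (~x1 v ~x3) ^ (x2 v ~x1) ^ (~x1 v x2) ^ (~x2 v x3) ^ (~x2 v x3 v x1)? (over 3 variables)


Enumerate all 8 truth assignments.
For each, count how many of the 15 clauses are satisfied.
The formula is not fully satisfiable, so the maximum is below 15.
Maximum simultaneously satisfiable clauses = 14.

14


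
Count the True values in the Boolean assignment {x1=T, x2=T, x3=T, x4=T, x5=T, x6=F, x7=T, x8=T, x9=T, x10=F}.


The weight is the number of variables assigned True.
True variables: x1, x2, x3, x4, x5, x7, x8, x9.
Weight = 8.

8


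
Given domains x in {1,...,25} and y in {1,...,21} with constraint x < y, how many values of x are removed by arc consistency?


For the constraint x < y, x needs a supporting value in y's domain.
x can be at most 20 (one less than y's maximum).
Valid x values from domain: 20 out of 25.
Pruned = 25 - 20 = 5.

5


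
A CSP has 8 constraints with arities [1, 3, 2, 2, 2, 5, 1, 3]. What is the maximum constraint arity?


The arities are: 1, 3, 2, 2, 2, 5, 1, 3.
Scan for the maximum value.
Maximum arity = 5.

5


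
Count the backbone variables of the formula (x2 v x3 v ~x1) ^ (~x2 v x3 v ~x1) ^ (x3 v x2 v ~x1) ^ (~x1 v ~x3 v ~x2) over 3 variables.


Find all satisfying assignments: 5 model(s).
Check which variables have the same value in every model.
No variable is fixed across all models.
Backbone size = 0.

0


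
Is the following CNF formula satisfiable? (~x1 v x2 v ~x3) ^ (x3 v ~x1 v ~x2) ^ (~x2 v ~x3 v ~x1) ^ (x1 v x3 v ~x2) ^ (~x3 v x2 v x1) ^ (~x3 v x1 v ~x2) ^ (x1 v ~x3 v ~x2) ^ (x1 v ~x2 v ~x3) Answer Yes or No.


Check all 8 possible truth assignments.
Number of satisfying assignments found: 2.
The formula is satisfiable.

Yes


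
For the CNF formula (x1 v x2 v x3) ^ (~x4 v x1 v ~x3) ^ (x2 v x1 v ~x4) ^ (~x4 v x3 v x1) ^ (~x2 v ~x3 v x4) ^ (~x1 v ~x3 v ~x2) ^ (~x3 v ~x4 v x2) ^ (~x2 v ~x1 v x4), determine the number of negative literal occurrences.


Scan each clause for negated literals.
Clause 1: 0 negative; Clause 2: 2 negative; Clause 3: 1 negative; Clause 4: 1 negative; Clause 5: 2 negative; Clause 6: 3 negative; Clause 7: 2 negative; Clause 8: 2 negative.
Total negative literal occurrences = 13.

13


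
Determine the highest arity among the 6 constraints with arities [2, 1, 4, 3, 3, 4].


The arities are: 2, 1, 4, 3, 3, 4.
Scan for the maximum value.
Maximum arity = 4.

4


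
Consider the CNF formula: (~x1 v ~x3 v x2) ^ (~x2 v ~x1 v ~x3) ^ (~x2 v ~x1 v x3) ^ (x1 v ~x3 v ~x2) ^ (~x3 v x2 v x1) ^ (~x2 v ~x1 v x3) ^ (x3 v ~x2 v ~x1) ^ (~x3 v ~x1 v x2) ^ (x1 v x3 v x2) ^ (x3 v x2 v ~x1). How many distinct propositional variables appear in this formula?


Identify each distinct variable in the formula.
Variables found: x1, x2, x3.
Total distinct variables = 3.

3


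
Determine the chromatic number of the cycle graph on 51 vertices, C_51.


An odd cycle cannot be 2-colored: alternating two colors around the cycle returns to the start with a conflict.
Since 51 is odd, three colors are required (and three suffice).
Chromatic number = 3.

3


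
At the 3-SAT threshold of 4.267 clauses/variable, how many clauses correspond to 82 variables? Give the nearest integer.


The 3-SAT phase transition occurs at approximately 4.267 clauses per variable.
m = 4.267 * 82 = 349.894.
Rounded to nearest integer: 350.

350


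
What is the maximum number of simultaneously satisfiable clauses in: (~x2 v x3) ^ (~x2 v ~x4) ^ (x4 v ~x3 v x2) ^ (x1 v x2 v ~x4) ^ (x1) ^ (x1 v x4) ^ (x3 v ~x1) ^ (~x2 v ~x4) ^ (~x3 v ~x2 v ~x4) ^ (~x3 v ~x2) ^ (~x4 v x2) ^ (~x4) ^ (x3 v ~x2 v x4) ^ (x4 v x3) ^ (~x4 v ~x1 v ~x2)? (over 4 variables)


Enumerate all 16 truth assignments.
For each, count how many of the 15 clauses are satisfied.
The formula is not fully satisfiable, so the maximum is below 15.
Maximum simultaneously satisfiable clauses = 14.

14


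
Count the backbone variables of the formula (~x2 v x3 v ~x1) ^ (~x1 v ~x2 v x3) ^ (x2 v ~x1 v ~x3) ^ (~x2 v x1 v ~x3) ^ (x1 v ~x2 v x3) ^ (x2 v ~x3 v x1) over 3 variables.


Find all satisfying assignments: 3 model(s).
Check which variables have the same value in every model.
No variable is fixed across all models.
Backbone size = 0.

0


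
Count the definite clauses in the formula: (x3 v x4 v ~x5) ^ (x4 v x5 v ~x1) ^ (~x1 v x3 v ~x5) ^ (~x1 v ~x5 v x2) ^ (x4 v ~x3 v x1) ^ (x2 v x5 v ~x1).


A definite clause has exactly one positive literal.
Clause 1: 2 positive -> not definite
Clause 2: 2 positive -> not definite
Clause 3: 1 positive -> definite
Clause 4: 1 positive -> definite
Clause 5: 2 positive -> not definite
Clause 6: 2 positive -> not definite
Definite clause count = 2.

2


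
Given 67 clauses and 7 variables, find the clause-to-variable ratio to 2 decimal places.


Clause-to-variable ratio = clauses / variables.
67 / 7 = 9.57.

9.57


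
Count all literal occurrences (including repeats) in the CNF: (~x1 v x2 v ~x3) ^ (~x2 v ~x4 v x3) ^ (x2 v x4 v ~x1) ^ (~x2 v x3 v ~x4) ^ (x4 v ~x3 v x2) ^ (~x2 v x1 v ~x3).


Clause lengths: 3, 3, 3, 3, 3, 3.
Sum = 3 + 3 + 3 + 3 + 3 + 3 = 18.

18


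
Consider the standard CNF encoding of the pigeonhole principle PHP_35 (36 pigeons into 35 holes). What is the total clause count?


The PHP encoding has two parts:
1) At-least-one-hole clauses: 36 (one per pigeon, each with 35 literals).
2) At-most-one-pigeon-per-hole clauses: 35 holes * C(36,2) = 35 * 630 = 22050.
Total clauses = 36 + 22050 = 22086.

22086


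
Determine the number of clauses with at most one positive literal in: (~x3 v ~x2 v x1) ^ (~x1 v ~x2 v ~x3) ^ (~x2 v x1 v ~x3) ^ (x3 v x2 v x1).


A Horn clause has at most one positive literal.
Clause 1: 1 positive lit(s) -> Horn
Clause 2: 0 positive lit(s) -> Horn
Clause 3: 1 positive lit(s) -> Horn
Clause 4: 3 positive lit(s) -> not Horn
Total Horn clauses = 3.

3


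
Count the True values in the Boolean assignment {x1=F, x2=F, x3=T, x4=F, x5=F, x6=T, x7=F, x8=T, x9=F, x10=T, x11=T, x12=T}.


The weight is the number of variables assigned True.
True variables: x3, x6, x8, x10, x11, x12.
Weight = 6.

6


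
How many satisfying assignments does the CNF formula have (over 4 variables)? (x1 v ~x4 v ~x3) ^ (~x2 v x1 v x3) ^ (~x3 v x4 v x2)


Enumerate all 16 truth assignments over 4 variables.
Test each against every clause.
Satisfying assignments found: 10.

10


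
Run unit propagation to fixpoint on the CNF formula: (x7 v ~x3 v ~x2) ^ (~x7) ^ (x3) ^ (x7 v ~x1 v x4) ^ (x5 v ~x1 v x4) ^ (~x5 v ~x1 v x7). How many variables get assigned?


Unit propagation repeatedly assigns the literal in any unit clause, then simplifies.
Assignments in order: x7 = F, x3 = T, x2 = F.
No further unit clauses remain.
Total variables assigned = 3.

3


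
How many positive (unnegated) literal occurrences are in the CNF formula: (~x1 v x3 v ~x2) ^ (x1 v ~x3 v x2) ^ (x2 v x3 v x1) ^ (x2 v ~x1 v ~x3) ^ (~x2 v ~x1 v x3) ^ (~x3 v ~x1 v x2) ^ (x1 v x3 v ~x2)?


Scan each clause for unnegated literals.
Clause 1: 1 positive; Clause 2: 2 positive; Clause 3: 3 positive; Clause 4: 1 positive; Clause 5: 1 positive; Clause 6: 1 positive; Clause 7: 2 positive.
Total positive literal occurrences = 11.

11


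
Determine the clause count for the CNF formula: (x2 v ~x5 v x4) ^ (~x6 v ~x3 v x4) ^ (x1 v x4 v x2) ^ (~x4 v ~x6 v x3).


Each group enclosed in parentheses joined by ^ is one clause.
Counting the conjuncts: 4 clauses.

4


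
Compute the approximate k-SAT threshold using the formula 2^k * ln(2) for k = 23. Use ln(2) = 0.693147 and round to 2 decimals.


Using the asymptotic formula: threshold ~ 2^k * ln(2).
2^23 = 8388608.
8388608 * 0.693147 = 5814538.47.

5814538.47


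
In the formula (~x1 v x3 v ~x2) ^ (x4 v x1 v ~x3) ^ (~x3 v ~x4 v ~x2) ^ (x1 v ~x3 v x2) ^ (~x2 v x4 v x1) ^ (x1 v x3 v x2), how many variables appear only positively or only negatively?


A pure literal appears in only one polarity across all clauses.
No pure literals found.
Count = 0.

0


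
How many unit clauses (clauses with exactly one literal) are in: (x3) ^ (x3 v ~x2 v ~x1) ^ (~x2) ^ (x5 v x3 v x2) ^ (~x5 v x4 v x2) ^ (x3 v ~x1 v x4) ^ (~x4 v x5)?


A unit clause contains exactly one literal.
Unit clauses found: (x3), (~x2).
Count = 2.

2


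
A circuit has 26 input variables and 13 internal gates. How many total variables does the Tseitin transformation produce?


The Tseitin transformation introduces one auxiliary variable per gate.
Total variables = inputs + gates = 26 + 13 = 39.

39


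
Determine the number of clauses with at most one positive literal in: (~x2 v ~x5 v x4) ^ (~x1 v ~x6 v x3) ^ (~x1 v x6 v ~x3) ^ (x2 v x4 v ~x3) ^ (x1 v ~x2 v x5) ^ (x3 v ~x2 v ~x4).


A Horn clause has at most one positive literal.
Clause 1: 1 positive lit(s) -> Horn
Clause 2: 1 positive lit(s) -> Horn
Clause 3: 1 positive lit(s) -> Horn
Clause 4: 2 positive lit(s) -> not Horn
Clause 5: 2 positive lit(s) -> not Horn
Clause 6: 1 positive lit(s) -> Horn
Total Horn clauses = 4.

4


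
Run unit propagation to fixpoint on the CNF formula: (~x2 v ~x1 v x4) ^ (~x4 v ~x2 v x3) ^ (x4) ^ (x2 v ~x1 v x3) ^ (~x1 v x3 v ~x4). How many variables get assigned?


Unit propagation repeatedly assigns the literal in any unit clause, then simplifies.
Assignments in order: x4 = T.
No further unit clauses remain.
Total variables assigned = 1.

1


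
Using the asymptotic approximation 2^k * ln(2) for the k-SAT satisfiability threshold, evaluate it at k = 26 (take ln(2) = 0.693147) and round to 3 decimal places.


Using the asymptotic formula: threshold ~ 2^k * ln(2).
2^26 = 67108864.
67108864 * 0.693147 = 46516307.755.

46516307.755


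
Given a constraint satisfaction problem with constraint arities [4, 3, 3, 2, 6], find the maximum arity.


The arities are: 4, 3, 3, 2, 6.
Scan for the maximum value.
Maximum arity = 6.

6


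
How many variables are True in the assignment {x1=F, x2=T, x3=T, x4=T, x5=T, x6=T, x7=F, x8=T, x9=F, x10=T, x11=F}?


The weight is the number of variables assigned True.
True variables: x2, x3, x4, x5, x6, x8, x10.
Weight = 7.

7


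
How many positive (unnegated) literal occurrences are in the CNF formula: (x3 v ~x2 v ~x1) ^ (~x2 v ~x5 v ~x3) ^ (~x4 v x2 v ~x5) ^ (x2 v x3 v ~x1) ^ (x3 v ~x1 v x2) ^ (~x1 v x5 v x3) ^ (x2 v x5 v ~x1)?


Scan each clause for unnegated literals.
Clause 1: 1 positive; Clause 2: 0 positive; Clause 3: 1 positive; Clause 4: 2 positive; Clause 5: 2 positive; Clause 6: 2 positive; Clause 7: 2 positive.
Total positive literal occurrences = 10.

10


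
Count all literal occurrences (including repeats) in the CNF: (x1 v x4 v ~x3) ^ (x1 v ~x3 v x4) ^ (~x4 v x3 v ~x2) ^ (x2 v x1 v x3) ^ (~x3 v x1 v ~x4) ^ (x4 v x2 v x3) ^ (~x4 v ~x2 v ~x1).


Clause lengths: 3, 3, 3, 3, 3, 3, 3.
Sum = 3 + 3 + 3 + 3 + 3 + 3 + 3 = 21.

21


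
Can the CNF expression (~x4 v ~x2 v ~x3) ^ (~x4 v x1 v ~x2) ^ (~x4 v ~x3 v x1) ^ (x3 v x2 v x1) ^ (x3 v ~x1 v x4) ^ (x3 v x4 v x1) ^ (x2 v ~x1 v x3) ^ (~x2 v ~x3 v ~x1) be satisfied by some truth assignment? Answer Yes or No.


Check all 16 possible truth assignments.
Number of satisfying assignments found: 5.
The formula is satisfiable.

Yes


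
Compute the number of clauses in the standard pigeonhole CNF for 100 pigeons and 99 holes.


The PHP encoding has two parts:
1) At-least-one-hole clauses: 100 (one per pigeon, each with 99 literals).
2) At-most-one-pigeon-per-hole clauses: 99 holes * C(100,2) = 99 * 4950 = 490050.
Total clauses = 100 + 490050 = 490150.

490150


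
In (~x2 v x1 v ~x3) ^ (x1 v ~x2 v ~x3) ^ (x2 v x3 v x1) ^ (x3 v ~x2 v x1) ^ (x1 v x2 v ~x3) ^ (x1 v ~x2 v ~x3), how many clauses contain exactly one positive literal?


A definite clause has exactly one positive literal.
Clause 1: 1 positive -> definite
Clause 2: 1 positive -> definite
Clause 3: 3 positive -> not definite
Clause 4: 2 positive -> not definite
Clause 5: 2 positive -> not definite
Clause 6: 1 positive -> definite
Definite clause count = 3.

3


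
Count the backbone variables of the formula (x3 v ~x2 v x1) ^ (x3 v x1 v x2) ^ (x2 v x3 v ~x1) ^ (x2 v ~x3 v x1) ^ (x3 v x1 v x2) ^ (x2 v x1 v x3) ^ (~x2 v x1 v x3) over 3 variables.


Find all satisfying assignments: 4 model(s).
Check which variables have the same value in every model.
No variable is fixed across all models.
Backbone size = 0.

0


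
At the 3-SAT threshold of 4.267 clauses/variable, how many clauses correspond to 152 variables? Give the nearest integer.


The 3-SAT phase transition occurs at approximately 4.267 clauses per variable.
m = 4.267 * 152 = 648.584.
Rounded to nearest integer: 649.

649


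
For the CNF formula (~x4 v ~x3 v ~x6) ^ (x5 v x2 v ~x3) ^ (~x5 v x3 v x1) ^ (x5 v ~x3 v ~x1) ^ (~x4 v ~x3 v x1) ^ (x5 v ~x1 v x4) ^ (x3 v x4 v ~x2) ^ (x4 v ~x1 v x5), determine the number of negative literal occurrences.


Scan each clause for negated literals.
Clause 1: 3 negative; Clause 2: 1 negative; Clause 3: 1 negative; Clause 4: 2 negative; Clause 5: 2 negative; Clause 6: 1 negative; Clause 7: 1 negative; Clause 8: 1 negative.
Total negative literal occurrences = 12.

12


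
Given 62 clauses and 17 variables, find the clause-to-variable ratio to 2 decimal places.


Clause-to-variable ratio = clauses / variables.
62 / 17 = 3.65.

3.65


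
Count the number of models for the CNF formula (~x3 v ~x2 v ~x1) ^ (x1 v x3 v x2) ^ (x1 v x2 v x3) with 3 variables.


Enumerate all 8 truth assignments over 3 variables.
Test each against every clause.
Satisfying assignments found: 6.

6


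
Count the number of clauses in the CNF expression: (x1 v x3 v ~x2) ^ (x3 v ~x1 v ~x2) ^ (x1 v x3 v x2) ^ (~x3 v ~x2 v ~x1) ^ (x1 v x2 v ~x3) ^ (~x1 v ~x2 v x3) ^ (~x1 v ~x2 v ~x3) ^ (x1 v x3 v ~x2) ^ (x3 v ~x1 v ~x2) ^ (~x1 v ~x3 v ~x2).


Each group enclosed in parentheses joined by ^ is one clause.
Counting the conjuncts: 10 clauses.

10


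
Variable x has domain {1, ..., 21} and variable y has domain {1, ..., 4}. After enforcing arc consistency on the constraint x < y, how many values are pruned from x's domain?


For the constraint x < y, x needs a supporting value in y's domain.
x can be at most 3 (one less than y's maximum).
Valid x values from domain: 3 out of 21.
Pruned = 21 - 3 = 18.

18


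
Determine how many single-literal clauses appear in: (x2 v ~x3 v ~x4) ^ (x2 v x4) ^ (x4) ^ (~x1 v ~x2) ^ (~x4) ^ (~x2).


A unit clause contains exactly one literal.
Unit clauses found: (x4), (~x4), (~x2).
Count = 3.

3


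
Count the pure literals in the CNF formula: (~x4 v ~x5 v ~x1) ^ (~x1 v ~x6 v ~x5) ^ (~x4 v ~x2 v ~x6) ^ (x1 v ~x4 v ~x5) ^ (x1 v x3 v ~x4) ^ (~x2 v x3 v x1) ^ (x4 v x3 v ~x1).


A pure literal appears in only one polarity across all clauses.
Pure literals: x2 (negative only), x3 (positive only), x5 (negative only), x6 (negative only).
Count = 4.

4


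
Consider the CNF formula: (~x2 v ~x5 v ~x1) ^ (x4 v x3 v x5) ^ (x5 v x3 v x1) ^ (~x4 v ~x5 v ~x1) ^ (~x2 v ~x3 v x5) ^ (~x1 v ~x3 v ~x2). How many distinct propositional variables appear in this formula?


Identify each distinct variable in the formula.
Variables found: x1, x2, x3, x4, x5.
Total distinct variables = 5.

5


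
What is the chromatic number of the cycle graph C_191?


An odd cycle cannot be 2-colored: alternating two colors around the cycle returns to the start with a conflict.
Since 191 is odd, three colors are required (and three suffice).
Chromatic number = 3.

3


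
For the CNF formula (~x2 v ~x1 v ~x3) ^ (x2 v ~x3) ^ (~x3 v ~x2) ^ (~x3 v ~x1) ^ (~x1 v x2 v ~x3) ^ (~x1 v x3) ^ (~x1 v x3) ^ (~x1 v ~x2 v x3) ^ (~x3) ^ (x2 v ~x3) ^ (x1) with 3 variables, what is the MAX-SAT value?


Enumerate all 8 truth assignments.
For each, count how many of the 11 clauses are satisfied.
The formula is not fully satisfiable, so the maximum is below 11.
Maximum simultaneously satisfiable clauses = 10.

10


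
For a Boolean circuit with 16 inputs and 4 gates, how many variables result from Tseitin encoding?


The Tseitin transformation introduces one auxiliary variable per gate.
Total variables = inputs + gates = 16 + 4 = 20.

20


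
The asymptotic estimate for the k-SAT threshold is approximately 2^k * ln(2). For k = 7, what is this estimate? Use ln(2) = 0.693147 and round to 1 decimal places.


Using the asymptotic formula: threshold ~ 2^k * ln(2).
2^7 = 128.
128 * 0.693147 = 88.7.

88.7


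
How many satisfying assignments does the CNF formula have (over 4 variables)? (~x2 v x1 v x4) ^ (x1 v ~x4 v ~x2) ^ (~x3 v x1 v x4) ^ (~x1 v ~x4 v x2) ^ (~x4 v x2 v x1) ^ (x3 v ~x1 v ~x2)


Enumerate all 16 truth assignments over 4 variables.
Test each against every clause.
Satisfying assignments found: 5.

5


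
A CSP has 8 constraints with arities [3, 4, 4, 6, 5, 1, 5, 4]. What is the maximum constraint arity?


The arities are: 3, 4, 4, 6, 5, 1, 5, 4.
Scan for the maximum value.
Maximum arity = 6.

6


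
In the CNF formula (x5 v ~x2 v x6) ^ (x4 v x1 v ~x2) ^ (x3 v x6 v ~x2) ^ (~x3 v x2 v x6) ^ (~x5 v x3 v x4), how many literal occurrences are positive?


Scan each clause for unnegated literals.
Clause 1: 2 positive; Clause 2: 2 positive; Clause 3: 2 positive; Clause 4: 2 positive; Clause 5: 2 positive.
Total positive literal occurrences = 10.

10


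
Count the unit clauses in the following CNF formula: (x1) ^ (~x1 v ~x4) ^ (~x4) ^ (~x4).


A unit clause contains exactly one literal.
Unit clauses found: (x1), (~x4), (~x4).
Count = 3.

3


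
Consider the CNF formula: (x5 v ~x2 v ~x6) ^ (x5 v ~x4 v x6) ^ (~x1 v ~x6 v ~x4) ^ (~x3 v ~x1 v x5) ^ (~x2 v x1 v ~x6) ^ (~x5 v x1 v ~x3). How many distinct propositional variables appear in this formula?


Identify each distinct variable in the formula.
Variables found: x1, x2, x3, x4, x5, x6.
Total distinct variables = 6.

6


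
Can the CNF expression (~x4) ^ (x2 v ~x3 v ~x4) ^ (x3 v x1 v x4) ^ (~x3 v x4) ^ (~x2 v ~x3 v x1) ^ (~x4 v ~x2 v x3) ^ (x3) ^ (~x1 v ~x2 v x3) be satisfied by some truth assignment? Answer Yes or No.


Check all 16 possible truth assignments.
Number of satisfying assignments found: 0.
The formula is unsatisfiable.

No


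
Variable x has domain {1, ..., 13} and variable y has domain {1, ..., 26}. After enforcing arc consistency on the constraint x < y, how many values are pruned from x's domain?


For the constraint x < y, x needs a supporting value in y's domain.
x can be at most 25 (one less than y's maximum).
Valid x values from domain: 13 out of 13.
Pruned = 13 - 13 = 0.

0


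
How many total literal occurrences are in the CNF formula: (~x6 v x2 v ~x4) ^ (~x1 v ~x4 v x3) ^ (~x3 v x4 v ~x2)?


Clause lengths: 3, 3, 3.
Sum = 3 + 3 + 3 = 9.

9


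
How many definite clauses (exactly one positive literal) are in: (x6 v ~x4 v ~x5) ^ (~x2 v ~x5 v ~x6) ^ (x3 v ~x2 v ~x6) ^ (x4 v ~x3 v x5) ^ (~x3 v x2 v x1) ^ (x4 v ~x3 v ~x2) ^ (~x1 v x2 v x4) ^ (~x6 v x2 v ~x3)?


A definite clause has exactly one positive literal.
Clause 1: 1 positive -> definite
Clause 2: 0 positive -> not definite
Clause 3: 1 positive -> definite
Clause 4: 2 positive -> not definite
Clause 5: 2 positive -> not definite
Clause 6: 1 positive -> definite
Clause 7: 2 positive -> not definite
Clause 8: 1 positive -> definite
Definite clause count = 4.

4


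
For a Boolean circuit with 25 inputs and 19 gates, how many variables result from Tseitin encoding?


The Tseitin transformation introduces one auxiliary variable per gate.
Total variables = inputs + gates = 25 + 19 = 44.

44


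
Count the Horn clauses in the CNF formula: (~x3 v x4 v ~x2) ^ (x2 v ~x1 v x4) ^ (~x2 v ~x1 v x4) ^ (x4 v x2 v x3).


A Horn clause has at most one positive literal.
Clause 1: 1 positive lit(s) -> Horn
Clause 2: 2 positive lit(s) -> not Horn
Clause 3: 1 positive lit(s) -> Horn
Clause 4: 3 positive lit(s) -> not Horn
Total Horn clauses = 2.

2


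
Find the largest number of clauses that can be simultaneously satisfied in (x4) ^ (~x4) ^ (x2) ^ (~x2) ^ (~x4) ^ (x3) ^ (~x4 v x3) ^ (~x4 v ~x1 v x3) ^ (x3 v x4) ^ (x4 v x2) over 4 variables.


Enumerate all 16 truth assignments.
For each, count how many of the 10 clauses are satisfied.
The formula is not fully satisfiable, so the maximum is below 10.
Maximum simultaneously satisfiable clauses = 8.

8


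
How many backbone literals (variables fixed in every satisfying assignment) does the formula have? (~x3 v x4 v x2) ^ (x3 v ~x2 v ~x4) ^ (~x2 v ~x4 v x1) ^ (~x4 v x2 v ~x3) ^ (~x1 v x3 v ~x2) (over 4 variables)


Find all satisfying assignments: 8 model(s).
Check which variables have the same value in every model.
No variable is fixed across all models.
Backbone size = 0.

0


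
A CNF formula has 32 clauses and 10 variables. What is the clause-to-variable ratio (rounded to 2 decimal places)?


Clause-to-variable ratio = clauses / variables.
32 / 10 = 3.2.

3.2


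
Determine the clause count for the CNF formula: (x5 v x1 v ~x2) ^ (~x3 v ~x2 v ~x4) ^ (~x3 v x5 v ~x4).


Each group enclosed in parentheses joined by ^ is one clause.
Counting the conjuncts: 3 clauses.

3


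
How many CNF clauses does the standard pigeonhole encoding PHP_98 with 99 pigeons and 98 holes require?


The PHP encoding has two parts:
1) At-least-one-hole clauses: 99 (one per pigeon, each with 98 literals).
2) At-most-one-pigeon-per-hole clauses: 98 holes * C(99,2) = 98 * 4851 = 475398.
Total clauses = 99 + 475398 = 475497.

475497


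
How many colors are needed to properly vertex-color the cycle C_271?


An odd cycle cannot be 2-colored: alternating two colors around the cycle returns to the start with a conflict.
Since 271 is odd, three colors are required (and three suffice).
Chromatic number = 3.

3


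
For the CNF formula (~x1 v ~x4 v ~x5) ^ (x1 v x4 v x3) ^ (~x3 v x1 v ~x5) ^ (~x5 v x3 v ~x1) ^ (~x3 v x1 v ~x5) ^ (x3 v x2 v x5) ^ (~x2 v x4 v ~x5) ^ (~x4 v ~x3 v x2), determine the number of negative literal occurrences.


Scan each clause for negated literals.
Clause 1: 3 negative; Clause 2: 0 negative; Clause 3: 2 negative; Clause 4: 2 negative; Clause 5: 2 negative; Clause 6: 0 negative; Clause 7: 2 negative; Clause 8: 2 negative.
Total negative literal occurrences = 13.

13


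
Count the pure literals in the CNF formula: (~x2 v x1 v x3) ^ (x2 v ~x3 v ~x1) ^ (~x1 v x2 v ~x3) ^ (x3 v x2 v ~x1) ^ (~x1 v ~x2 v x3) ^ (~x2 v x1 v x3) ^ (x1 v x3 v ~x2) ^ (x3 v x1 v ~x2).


A pure literal appears in only one polarity across all clauses.
No pure literals found.
Count = 0.

0


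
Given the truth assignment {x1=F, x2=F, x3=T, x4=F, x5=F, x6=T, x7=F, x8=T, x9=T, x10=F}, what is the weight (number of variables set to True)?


The weight is the number of variables assigned True.
True variables: x3, x6, x8, x9.
Weight = 4.

4


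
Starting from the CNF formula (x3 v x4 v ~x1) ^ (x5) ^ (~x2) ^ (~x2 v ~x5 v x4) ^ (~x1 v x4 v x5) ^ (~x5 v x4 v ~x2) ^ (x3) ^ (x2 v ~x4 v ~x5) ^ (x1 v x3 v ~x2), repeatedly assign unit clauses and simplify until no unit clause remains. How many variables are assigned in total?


Unit propagation repeatedly assigns the literal in any unit clause, then simplifies.
Assignments in order: x5 = T, x2 = F, x3 = T, x4 = F.
No further unit clauses remain.
Total variables assigned = 4.

4


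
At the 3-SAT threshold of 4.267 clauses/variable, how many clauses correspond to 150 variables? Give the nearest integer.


The 3-SAT phase transition occurs at approximately 4.267 clauses per variable.
m = 4.267 * 150 = 640.05.
Rounded to nearest integer: 640.

640


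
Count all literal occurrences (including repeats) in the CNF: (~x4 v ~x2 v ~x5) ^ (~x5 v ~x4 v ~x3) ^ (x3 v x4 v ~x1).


Clause lengths: 3, 3, 3.
Sum = 3 + 3 + 3 = 9.

9


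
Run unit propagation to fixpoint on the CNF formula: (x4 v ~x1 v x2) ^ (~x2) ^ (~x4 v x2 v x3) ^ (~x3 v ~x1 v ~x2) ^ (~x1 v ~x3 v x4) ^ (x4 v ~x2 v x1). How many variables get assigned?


Unit propagation repeatedly assigns the literal in any unit clause, then simplifies.
Assignments in order: x2 = F.
No further unit clauses remain.
Total variables assigned = 1.

1


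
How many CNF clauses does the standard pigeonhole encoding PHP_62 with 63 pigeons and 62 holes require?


The PHP encoding has two parts:
1) At-least-one-hole clauses: 63 (one per pigeon, each with 62 literals).
2) At-most-one-pigeon-per-hole clauses: 62 holes * C(63,2) = 62 * 1953 = 121086.
Total clauses = 63 + 121086 = 121149.

121149


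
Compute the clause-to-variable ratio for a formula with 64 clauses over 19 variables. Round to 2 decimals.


Clause-to-variable ratio = clauses / variables.
64 / 19 = 3.37.

3.37


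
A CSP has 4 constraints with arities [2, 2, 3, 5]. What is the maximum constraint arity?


The arities are: 2, 2, 3, 5.
Scan for the maximum value.
Maximum arity = 5.

5


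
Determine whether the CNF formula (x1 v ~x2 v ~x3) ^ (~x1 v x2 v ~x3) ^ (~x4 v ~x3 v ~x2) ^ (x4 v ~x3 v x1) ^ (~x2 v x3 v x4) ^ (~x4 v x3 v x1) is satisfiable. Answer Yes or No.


Check all 16 possible truth assignments.
Number of satisfying assignments found: 6.
The formula is satisfiable.

Yes


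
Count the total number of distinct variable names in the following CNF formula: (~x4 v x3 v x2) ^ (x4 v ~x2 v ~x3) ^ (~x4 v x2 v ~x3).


Identify each distinct variable in the formula.
Variables found: x2, x3, x4.
Total distinct variables = 3.

3


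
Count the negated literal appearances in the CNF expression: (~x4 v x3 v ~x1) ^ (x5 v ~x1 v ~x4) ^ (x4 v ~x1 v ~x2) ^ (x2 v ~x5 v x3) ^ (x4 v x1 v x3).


Scan each clause for negated literals.
Clause 1: 2 negative; Clause 2: 2 negative; Clause 3: 2 negative; Clause 4: 1 negative; Clause 5: 0 negative.
Total negative literal occurrences = 7.

7


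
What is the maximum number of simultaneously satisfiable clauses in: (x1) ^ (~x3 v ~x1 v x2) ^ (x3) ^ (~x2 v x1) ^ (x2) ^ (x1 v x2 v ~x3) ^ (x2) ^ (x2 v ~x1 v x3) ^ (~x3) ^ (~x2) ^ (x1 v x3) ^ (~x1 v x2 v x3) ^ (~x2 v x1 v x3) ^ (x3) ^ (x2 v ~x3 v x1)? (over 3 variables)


Enumerate all 8 truth assignments.
For each, count how many of the 15 clauses are satisfied.
The formula is not fully satisfiable, so the maximum is below 15.
Maximum simultaneously satisfiable clauses = 13.

13


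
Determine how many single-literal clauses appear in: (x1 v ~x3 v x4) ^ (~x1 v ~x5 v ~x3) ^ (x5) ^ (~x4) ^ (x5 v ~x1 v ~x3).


A unit clause contains exactly one literal.
Unit clauses found: (x5), (~x4).
Count = 2.

2


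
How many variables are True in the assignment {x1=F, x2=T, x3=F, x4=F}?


The weight is the number of variables assigned True.
True variables: x2.
Weight = 1.

1


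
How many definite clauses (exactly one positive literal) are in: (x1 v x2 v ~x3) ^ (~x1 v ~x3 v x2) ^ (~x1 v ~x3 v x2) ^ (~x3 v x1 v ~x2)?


A definite clause has exactly one positive literal.
Clause 1: 2 positive -> not definite
Clause 2: 1 positive -> definite
Clause 3: 1 positive -> definite
Clause 4: 1 positive -> definite
Definite clause count = 3.

3


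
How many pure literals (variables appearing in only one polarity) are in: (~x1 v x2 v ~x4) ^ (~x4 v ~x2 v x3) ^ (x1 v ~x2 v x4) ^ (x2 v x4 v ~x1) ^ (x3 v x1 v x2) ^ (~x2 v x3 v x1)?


A pure literal appears in only one polarity across all clauses.
Pure literals: x3 (positive only).
Count = 1.

1


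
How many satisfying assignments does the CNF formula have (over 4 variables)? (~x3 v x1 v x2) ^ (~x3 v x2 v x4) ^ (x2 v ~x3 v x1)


Enumerate all 16 truth assignments over 4 variables.
Test each against every clause.
Satisfying assignments found: 13.

13


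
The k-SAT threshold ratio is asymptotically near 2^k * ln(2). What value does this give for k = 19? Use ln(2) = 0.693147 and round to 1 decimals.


Using the asymptotic formula: threshold ~ 2^k * ln(2).
2^19 = 524288.
524288 * 0.693147 = 363408.7.

363408.7


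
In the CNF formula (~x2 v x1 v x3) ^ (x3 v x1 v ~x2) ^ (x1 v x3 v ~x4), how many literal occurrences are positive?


Scan each clause for unnegated literals.
Clause 1: 2 positive; Clause 2: 2 positive; Clause 3: 2 positive.
Total positive literal occurrences = 6.

6


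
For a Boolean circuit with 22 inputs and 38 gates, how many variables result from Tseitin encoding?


The Tseitin transformation introduces one auxiliary variable per gate.
Total variables = inputs + gates = 22 + 38 = 60.

60


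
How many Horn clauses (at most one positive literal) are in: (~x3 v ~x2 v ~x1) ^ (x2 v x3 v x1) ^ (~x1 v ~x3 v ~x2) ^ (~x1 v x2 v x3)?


A Horn clause has at most one positive literal.
Clause 1: 0 positive lit(s) -> Horn
Clause 2: 3 positive lit(s) -> not Horn
Clause 3: 0 positive lit(s) -> Horn
Clause 4: 2 positive lit(s) -> not Horn
Total Horn clauses = 2.

2


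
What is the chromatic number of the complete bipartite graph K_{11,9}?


K_{11,9} is bipartite by definition: the two parts are independent sets, with every edge crossing between them.
Color all vertices in one part with color 1 and all vertices in the other part with color 2.
Since the graph has at least one edge, one color does not suffice.
Chromatic number = 2.

2


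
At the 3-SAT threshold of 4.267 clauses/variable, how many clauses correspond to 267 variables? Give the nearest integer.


The 3-SAT phase transition occurs at approximately 4.267 clauses per variable.
m = 4.267 * 267 = 1139.289.
Rounded to nearest integer: 1139.

1139


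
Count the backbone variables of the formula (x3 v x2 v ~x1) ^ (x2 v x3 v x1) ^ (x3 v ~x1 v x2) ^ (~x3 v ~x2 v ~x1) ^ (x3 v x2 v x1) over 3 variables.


Find all satisfying assignments: 5 model(s).
Check which variables have the same value in every model.
No variable is fixed across all models.
Backbone size = 0.

0


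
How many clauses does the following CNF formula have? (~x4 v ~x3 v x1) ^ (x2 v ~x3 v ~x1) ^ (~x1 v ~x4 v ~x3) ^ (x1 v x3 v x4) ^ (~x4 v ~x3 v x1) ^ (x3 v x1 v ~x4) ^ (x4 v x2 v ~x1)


Each group enclosed in parentheses joined by ^ is one clause.
Counting the conjuncts: 7 clauses.

7


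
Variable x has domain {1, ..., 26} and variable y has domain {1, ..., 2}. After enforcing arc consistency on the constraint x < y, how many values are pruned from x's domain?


For the constraint x < y, x needs a supporting value in y's domain.
x can be at most 1 (one less than y's maximum).
Valid x values from domain: 1 out of 26.
Pruned = 26 - 1 = 25.

25
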